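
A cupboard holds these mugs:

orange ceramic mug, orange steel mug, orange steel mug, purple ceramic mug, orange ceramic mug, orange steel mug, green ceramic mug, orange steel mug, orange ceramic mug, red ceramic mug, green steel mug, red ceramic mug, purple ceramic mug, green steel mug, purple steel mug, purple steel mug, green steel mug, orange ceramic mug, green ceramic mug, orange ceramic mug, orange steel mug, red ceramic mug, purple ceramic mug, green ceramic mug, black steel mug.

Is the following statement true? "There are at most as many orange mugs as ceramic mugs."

True

There are 10 orange mugs.
There are 14 ceramic mugs.
The claim requires 10 ≤ 14, which holds.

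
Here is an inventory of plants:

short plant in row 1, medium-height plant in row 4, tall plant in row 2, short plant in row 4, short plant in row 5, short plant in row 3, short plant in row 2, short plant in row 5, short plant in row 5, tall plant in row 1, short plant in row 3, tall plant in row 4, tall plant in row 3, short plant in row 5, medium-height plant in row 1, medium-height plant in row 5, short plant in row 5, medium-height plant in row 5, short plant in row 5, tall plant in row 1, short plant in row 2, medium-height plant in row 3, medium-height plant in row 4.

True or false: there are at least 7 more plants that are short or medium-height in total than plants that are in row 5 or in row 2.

True

There are 18 plants that are short or medium-height.
There are 11 plants in row 5 or in row 2.
The claim requires 18 − 11 = 7 ≥ 7, which holds.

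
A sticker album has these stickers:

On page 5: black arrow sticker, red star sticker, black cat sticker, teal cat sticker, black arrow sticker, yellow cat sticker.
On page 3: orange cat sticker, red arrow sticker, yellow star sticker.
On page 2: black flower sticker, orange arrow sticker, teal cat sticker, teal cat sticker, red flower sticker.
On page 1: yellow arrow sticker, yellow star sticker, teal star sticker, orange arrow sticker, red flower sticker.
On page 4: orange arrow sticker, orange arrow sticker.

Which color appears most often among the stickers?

Counts by color: orange 5, teal 4, red 4, yellow 4, black 4.
The maximum is 5, held uniquely by orange.

orange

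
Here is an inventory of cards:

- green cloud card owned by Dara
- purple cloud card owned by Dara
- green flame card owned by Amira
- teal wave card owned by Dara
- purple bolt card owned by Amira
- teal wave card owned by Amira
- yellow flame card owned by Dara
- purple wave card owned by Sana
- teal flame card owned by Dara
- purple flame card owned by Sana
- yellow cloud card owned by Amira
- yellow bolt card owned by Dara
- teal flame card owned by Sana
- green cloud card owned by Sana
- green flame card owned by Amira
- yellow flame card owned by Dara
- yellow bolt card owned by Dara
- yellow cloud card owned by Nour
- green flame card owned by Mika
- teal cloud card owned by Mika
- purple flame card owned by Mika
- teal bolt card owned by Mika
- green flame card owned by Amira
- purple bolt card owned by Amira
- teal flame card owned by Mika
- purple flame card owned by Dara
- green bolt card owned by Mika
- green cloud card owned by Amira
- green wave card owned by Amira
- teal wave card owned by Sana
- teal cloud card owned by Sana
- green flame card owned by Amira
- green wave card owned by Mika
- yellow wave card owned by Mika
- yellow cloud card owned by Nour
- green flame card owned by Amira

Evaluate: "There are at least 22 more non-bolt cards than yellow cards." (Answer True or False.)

There are 30 non-bolt cards.
There are 8 yellow cards.
The claim requires 30 − 8 = 22 ≥ 22, which holds.

True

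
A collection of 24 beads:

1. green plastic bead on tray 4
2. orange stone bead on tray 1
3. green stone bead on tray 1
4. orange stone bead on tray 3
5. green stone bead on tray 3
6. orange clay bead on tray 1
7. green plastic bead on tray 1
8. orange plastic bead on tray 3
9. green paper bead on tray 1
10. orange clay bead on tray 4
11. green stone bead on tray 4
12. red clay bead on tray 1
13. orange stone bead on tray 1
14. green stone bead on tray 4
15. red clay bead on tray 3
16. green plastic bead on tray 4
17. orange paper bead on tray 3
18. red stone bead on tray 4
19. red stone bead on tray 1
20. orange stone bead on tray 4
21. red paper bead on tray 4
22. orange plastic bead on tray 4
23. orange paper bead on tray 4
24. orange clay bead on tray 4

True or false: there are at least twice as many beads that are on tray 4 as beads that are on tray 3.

There are 11 beads on tray 4.
There are 5 beads on tray 3.
The claim requires 11 ≥ 2 × 5 = 10, which holds.

True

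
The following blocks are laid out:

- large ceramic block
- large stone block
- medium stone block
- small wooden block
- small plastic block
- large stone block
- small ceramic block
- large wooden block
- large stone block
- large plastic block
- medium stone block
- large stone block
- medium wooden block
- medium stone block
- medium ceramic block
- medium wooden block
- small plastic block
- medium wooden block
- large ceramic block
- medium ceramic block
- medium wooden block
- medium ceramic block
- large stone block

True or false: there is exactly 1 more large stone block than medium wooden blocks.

True

large stone blocks: 5.
medium wooden blocks: 4.
The claim requires 5 − 4 (= 1) to equal 1, which holds.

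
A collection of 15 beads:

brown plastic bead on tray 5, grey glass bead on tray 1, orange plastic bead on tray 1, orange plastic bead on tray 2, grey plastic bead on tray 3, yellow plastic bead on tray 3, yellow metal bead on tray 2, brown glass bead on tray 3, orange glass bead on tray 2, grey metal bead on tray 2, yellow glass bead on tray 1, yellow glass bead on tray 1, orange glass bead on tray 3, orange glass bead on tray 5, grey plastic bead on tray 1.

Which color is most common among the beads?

orange

Counts by color: orange 5, grey 4, yellow 4, brown 2.
The maximum is 5, held uniquely by orange.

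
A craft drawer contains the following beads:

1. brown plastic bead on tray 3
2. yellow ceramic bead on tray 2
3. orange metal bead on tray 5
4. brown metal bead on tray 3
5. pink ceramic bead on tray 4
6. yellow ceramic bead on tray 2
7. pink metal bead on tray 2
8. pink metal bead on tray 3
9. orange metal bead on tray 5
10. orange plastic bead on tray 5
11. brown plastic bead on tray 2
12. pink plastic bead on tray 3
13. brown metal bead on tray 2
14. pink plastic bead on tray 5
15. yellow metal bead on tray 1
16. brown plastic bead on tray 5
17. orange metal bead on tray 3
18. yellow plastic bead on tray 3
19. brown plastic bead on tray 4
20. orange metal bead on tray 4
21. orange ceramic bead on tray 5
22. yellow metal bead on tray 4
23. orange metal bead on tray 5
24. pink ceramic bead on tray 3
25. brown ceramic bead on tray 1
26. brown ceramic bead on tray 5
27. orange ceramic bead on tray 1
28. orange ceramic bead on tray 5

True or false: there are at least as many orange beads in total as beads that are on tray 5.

|orange beads| = 9.
|beads on tray 5| = 9.
The claim requires 9 ≥ 9, which holds.

True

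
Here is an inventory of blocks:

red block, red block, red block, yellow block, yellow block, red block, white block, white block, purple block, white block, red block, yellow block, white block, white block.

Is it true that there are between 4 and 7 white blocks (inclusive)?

|white blocks| = 5.
The claim requires 4 ≤ 5 ≤ 7, which holds.

True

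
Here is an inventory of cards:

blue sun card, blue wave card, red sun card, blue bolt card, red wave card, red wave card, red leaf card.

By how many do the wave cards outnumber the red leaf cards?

wave cards: 3.
red leaf cards: 1.
3 − 1 = 2.

2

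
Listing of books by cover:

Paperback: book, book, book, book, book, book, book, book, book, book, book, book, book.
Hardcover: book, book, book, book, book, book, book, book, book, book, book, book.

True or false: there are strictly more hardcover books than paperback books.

|hardcover books| = 12.
|paperback books| = 13.
The claim requires 12 > 13, which does not hold.

False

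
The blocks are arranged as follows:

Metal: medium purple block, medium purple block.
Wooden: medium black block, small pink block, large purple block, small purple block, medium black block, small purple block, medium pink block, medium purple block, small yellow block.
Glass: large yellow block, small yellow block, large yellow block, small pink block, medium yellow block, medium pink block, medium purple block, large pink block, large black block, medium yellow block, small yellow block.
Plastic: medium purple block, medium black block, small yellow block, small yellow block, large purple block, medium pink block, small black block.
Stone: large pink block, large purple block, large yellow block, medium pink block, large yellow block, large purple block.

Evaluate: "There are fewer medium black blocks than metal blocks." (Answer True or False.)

False

medium black blocks: 3.
metal blocks: 2.
The claim requires 3 < 2, which does not hold.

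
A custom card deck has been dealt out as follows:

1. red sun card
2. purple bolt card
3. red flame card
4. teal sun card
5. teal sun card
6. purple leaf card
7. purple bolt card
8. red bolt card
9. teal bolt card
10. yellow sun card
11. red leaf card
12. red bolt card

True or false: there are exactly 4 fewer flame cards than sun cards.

False

There is 1 flame card.
There are 4 sun cards.
The claim requires 4 − 1 (= 3) to equal 4, which does not hold.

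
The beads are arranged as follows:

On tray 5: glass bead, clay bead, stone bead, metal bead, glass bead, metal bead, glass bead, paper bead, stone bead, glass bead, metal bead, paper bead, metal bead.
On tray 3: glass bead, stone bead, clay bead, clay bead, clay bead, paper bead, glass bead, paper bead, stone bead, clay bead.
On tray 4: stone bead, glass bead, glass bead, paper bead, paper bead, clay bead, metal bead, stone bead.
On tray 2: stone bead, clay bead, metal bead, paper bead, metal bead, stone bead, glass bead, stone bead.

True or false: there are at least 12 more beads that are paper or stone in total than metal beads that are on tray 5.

True

beads that are paper or stone: 16.
metal beads on tray 5: 4.
The claim requires 16 − 4 = 12 ≥ 12, which holds.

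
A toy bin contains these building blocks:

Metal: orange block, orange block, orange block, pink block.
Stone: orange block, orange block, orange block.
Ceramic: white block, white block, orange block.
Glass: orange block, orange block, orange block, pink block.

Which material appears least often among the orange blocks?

Counts by material (restricted to orange blocks): stone 3, glass 3, metal 3, ceramic 1.
The minimum is 1, held uniquely by ceramic.

ceramic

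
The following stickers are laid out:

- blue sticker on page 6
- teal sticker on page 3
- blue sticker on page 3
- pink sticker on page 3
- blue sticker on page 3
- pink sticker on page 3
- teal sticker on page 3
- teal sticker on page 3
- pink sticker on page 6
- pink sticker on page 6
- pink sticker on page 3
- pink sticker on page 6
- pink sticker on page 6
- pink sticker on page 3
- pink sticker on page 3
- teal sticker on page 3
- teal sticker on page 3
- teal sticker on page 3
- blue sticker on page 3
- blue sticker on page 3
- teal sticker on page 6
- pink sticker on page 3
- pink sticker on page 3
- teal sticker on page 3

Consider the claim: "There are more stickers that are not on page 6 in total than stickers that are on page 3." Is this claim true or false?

stickers that are not on page 6: 18.
stickers on page 3: 18.
The claim requires 18 > 18, which does not hold.

False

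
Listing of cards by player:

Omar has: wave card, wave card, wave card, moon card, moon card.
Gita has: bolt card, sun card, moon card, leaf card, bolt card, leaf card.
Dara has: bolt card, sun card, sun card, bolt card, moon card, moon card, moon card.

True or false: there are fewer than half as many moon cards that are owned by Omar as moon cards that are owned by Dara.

Count of moon cards owned by Omar: 2.
Count of moon cards owned by Dara: 3.
The claim requires 2 × 2 = 4 < 3, which does not hold.

False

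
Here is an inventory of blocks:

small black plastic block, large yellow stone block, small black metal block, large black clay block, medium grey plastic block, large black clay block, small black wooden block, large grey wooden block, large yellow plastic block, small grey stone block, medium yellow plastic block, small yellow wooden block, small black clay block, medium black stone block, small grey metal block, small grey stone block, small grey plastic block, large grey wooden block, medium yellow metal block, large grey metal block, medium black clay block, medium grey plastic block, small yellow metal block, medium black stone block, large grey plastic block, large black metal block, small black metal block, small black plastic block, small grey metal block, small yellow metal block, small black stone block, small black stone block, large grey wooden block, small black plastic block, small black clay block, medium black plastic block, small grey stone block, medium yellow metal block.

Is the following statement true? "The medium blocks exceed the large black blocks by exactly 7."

False

|medium blocks| = 9.
|large black blocks| = 3.
The claim requires 9 − 3 (= 6) to equal 7, which does not hold.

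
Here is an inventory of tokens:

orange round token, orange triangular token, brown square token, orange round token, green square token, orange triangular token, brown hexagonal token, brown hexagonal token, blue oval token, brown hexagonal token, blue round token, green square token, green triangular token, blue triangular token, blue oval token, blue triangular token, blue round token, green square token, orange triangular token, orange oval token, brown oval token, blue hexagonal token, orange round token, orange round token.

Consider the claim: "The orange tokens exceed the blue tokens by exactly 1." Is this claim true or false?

True

orange tokens: 8.
blue tokens: 7.
The claim requires 8 − 7 (= 1) to equal 1, which holds.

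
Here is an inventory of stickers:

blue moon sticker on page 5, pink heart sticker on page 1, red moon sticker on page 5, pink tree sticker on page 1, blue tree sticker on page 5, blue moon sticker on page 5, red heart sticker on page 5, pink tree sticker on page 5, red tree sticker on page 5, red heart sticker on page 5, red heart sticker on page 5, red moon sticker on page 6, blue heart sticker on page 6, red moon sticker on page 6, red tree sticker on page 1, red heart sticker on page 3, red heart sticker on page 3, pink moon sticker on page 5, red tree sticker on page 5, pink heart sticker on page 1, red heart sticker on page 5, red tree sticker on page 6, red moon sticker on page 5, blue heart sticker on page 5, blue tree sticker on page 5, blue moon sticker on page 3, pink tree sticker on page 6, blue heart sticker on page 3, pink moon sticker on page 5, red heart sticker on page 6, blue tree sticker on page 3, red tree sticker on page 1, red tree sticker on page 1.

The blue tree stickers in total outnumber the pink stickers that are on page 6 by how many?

2

blue tree stickers: 3.
pink stickers on page 6: 1.
3 − 1 = 2.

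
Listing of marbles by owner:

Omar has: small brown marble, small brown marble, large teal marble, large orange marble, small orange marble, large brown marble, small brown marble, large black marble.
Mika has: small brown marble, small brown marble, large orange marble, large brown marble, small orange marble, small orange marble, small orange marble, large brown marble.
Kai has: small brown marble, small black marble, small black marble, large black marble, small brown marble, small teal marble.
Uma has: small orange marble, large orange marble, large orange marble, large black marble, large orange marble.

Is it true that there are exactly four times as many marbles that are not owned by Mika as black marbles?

|marbles that are not owned by Mika| = 19.
|black marbles| = 5.
The claim requires 19 = 4 × 5 = 20, which does not hold.

False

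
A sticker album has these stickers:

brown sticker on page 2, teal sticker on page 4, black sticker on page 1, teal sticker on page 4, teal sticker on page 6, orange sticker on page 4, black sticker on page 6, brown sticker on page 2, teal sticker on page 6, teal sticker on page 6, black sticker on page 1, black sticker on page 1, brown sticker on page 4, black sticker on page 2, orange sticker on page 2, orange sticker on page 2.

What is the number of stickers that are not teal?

Total stickers: 16; with the excluded value: 5; remaining 16 − 5 = 11.

11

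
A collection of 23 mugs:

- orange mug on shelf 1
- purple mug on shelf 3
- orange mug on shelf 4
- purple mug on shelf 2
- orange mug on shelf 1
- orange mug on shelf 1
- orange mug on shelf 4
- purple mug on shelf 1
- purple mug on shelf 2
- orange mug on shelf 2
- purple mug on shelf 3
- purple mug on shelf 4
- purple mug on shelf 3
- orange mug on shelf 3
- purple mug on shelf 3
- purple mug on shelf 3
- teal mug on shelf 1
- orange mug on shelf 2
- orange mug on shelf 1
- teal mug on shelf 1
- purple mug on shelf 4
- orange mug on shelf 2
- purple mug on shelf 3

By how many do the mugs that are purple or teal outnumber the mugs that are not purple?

1

mugs that are purple or teal: 13.
mugs that are not purple: 12.
13 − 12 = 1.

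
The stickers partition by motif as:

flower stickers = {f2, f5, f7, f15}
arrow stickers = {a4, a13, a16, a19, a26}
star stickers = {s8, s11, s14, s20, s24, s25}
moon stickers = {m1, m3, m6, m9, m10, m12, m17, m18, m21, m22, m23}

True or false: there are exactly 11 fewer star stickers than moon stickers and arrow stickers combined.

|star stickers| = 6.
moon stickers: 11; arrow stickers: 5; combined: 11 + 5 = 16.
The claim requires 16 − 6 (= 10) to equal 11, which does not hold.

False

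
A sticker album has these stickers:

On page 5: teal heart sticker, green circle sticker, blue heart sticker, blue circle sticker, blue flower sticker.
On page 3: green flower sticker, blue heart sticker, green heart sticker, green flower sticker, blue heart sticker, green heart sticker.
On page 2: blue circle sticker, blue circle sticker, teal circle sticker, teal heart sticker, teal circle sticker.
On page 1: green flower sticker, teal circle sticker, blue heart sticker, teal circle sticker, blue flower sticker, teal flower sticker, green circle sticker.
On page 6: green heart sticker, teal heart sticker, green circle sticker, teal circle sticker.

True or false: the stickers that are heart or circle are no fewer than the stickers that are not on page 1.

True

stickers that are heart or circle: 21.
stickers that are not on page 1: 20.
The claim requires 21 ≥ 20, which holds.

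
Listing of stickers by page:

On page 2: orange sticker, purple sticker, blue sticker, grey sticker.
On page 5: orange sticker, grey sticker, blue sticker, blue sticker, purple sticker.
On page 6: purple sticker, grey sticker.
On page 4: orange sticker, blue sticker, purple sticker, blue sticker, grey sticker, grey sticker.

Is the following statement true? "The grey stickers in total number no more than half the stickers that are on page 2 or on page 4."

|grey stickers| = 5.
|stickers on page 2 or on page 4| = 10.
The claim requires 2 × 5 = 10 ≤ 10, which holds.

True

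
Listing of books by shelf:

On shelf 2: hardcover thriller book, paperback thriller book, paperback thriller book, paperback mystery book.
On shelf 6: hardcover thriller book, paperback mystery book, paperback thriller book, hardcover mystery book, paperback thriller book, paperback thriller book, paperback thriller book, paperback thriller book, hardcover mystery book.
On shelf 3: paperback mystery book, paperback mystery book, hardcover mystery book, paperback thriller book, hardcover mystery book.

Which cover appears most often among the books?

paperback

Counts by cover: paperback 12, hardcover 6.
The maximum is 12, held uniquely by paperback.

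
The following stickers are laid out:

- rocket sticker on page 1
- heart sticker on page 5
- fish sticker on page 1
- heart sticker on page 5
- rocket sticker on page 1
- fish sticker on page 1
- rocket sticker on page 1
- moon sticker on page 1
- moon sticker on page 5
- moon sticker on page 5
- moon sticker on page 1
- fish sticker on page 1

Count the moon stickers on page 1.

2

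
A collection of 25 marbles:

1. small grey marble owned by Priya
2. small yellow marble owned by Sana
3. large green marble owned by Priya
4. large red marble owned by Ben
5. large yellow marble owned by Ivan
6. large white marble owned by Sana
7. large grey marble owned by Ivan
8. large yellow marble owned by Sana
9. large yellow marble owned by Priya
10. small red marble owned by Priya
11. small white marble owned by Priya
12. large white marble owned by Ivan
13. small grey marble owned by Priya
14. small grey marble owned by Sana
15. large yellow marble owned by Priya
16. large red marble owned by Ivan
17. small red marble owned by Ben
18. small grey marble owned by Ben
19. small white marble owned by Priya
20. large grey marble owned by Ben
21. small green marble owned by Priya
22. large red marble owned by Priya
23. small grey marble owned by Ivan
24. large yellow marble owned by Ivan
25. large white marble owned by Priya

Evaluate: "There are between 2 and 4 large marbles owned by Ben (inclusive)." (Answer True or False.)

True

large marbles owned by Ben: 2.
The claim requires 2 ≤ 2 ≤ 4, which holds.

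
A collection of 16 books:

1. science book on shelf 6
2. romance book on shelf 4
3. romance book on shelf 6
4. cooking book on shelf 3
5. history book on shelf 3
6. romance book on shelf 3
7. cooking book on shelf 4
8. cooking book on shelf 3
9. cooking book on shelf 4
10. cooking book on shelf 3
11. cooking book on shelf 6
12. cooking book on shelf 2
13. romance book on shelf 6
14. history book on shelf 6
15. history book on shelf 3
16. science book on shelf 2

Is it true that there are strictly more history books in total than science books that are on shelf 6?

history books: 3.
science books on shelf 6: 1.
The claim requires 3 > 1, which holds.

True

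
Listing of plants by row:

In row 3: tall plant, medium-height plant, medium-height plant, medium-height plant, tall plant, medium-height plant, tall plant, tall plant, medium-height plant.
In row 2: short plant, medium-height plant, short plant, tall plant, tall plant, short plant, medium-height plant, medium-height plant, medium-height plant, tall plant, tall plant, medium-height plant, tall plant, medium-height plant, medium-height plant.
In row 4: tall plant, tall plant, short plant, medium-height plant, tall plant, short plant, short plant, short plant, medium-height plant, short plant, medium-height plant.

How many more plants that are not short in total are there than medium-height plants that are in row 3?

plants that are not short: 27.
medium-height plants in row 3: 5.
27 − 5 = 22.

22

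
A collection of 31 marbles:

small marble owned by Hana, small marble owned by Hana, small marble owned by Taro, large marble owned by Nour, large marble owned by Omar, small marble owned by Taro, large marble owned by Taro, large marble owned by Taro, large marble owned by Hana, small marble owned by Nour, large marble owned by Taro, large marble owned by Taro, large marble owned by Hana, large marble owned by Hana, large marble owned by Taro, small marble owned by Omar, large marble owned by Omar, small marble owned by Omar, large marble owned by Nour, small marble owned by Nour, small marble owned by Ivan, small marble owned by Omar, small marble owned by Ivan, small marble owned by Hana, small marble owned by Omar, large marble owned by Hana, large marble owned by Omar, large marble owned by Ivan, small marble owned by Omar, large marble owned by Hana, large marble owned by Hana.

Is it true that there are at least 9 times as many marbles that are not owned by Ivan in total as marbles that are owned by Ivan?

marbles that are not owned by Ivan: 28.
marbles owned by Ivan: 3.
The claim requires 28 ≥ 9 × 3 = 27, which holds.

True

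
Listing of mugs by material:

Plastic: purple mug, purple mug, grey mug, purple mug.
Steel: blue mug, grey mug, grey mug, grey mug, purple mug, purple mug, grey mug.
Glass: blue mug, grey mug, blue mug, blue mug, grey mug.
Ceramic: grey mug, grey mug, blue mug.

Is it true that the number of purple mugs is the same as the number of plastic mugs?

False

purple mugs: 5.
plastic mugs: 4.
The claim requires 5 = 4, which does not hold.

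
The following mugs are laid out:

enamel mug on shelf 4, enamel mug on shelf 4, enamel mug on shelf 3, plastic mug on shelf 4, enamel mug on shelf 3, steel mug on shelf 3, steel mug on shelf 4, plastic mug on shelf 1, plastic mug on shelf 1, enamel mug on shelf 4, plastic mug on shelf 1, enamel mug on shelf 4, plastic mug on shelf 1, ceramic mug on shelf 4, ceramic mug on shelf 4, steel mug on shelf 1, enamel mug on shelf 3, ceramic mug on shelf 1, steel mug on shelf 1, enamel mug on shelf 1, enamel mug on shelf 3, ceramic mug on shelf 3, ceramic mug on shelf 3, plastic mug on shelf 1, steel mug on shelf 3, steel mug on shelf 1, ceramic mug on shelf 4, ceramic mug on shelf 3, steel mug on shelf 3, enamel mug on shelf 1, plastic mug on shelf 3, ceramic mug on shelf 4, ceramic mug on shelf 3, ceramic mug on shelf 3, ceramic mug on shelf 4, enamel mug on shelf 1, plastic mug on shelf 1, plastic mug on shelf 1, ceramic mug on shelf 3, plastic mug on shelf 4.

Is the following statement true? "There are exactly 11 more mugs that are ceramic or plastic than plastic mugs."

There are 22 mugs that are ceramic or plastic.
There are 10 plastic mugs.
The claim requires 22 − 10 (= 12) to equal 11, which does not hold.

False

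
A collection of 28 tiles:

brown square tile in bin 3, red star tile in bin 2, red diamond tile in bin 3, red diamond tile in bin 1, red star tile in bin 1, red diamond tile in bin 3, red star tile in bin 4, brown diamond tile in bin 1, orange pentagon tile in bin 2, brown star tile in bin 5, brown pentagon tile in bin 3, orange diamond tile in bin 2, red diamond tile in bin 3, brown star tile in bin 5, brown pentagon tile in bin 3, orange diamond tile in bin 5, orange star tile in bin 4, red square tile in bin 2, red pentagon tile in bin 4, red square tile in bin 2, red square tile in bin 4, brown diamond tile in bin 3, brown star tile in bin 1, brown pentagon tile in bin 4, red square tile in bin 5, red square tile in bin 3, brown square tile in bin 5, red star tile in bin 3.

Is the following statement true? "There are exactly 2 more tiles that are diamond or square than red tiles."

False

tiles that are diamond or square: 15.
red tiles: 14.
The claim requires 15 − 14 (= 1) to equal 2, which does not hold.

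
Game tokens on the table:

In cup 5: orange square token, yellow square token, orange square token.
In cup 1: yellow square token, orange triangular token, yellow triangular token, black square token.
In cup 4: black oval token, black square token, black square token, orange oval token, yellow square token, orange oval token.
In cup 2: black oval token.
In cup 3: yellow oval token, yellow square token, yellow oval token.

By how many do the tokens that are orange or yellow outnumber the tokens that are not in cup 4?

tokens that are orange or yellow: 12.
tokens that are not in cup 4: 11.
12 − 11 = 1.

1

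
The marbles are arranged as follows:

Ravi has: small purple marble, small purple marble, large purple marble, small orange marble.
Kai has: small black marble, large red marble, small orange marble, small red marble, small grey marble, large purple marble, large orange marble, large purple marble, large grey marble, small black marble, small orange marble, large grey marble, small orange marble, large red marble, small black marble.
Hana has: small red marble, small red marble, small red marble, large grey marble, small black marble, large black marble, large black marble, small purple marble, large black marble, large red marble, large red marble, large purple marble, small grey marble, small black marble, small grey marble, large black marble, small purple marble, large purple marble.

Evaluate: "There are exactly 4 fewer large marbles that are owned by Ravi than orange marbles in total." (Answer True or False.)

Count of large marbles owned by Ravi: 1.
There are 5 orange marbles.
The claim requires 5 − 1 (= 4) to equal 4, which holds.

True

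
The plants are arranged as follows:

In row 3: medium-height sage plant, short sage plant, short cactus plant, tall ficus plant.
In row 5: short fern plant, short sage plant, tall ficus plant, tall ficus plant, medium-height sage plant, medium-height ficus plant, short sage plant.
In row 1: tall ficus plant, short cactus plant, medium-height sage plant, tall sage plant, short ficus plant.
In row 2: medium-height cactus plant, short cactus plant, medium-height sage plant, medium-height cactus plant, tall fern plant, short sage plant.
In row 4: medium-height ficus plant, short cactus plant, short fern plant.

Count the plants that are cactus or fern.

cactus: 6; fern: 3; together 6 + 3 = 9.

9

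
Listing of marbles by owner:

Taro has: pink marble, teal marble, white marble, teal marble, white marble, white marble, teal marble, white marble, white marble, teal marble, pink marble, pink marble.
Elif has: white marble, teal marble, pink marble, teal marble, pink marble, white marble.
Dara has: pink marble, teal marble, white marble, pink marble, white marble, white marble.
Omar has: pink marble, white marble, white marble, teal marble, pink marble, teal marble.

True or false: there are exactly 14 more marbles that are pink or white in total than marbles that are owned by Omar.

False

|marbles that are pink or white| = 21.
|marbles owned by Omar| = 6.
The claim requires 21 − 6 (= 15) to equal 14, which does not hold.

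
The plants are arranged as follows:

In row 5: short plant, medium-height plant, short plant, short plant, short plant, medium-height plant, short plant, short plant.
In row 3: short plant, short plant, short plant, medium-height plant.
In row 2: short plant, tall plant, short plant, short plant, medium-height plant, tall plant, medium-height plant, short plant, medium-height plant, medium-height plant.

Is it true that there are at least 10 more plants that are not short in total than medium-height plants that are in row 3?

|plants that are not short| = 9.
|medium-height plants in row 3| = 1.
The claim requires 9 − 1 = 8 ≥ 10, which does not hold.

False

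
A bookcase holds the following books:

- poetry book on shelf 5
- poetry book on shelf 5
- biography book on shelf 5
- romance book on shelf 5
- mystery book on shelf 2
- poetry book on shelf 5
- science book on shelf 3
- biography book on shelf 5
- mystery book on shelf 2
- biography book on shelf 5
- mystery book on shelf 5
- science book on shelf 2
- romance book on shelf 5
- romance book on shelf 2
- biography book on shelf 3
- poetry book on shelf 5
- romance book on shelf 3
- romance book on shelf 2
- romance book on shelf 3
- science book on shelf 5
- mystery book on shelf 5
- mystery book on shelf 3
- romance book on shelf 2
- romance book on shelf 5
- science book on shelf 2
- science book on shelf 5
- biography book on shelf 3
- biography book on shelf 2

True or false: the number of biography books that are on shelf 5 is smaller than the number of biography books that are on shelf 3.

False

|biography books on shelf 5| = 3.
|biography books on shelf 3| = 2.
The claim requires 3 < 2, which does not hold.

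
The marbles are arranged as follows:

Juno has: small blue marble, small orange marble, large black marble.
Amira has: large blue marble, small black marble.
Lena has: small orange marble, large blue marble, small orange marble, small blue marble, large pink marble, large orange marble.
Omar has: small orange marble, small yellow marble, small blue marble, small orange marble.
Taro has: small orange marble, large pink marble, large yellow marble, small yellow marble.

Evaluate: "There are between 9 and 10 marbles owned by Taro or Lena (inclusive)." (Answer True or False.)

True

marbles owned by Taro or Lena: 10.
The claim requires 9 ≤ 10 ≤ 10, which holds.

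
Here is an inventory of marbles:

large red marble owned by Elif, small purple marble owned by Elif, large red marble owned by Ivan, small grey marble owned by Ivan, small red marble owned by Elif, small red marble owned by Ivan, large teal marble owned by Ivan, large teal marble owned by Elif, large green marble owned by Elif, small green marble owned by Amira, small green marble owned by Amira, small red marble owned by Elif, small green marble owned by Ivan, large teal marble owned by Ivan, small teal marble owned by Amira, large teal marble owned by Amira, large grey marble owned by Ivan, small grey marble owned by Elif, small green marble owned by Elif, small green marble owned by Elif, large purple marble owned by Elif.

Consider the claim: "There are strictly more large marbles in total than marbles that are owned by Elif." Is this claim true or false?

|large marbles| = 9.
|marbles owned by Elif| = 10.
The claim requires 9 > 10, which does not hold.

False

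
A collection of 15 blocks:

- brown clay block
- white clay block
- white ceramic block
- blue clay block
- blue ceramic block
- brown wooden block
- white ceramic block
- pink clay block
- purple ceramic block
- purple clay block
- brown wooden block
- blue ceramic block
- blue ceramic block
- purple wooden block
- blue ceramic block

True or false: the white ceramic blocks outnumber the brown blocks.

False

There are 2 white ceramic blocks.
There are 3 brown blocks.
The claim requires 2 > 3, which does not hold.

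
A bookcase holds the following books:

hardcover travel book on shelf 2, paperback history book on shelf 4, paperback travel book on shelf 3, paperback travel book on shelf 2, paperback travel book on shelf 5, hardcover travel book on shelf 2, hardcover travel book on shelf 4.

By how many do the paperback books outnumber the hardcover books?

paperback books: 4.
hardcover books: 3.
4 − 3 = 1.

1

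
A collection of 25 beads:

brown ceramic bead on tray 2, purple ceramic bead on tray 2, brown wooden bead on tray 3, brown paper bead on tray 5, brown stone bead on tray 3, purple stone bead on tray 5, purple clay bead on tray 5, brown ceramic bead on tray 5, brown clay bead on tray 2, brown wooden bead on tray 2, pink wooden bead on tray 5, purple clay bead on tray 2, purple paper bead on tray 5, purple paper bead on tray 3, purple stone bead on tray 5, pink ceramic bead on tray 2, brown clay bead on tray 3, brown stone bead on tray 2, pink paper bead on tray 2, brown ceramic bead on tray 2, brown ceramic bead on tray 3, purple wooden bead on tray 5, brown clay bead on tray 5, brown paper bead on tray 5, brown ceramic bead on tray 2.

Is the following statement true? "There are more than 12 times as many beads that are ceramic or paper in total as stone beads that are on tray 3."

There are 12 beads that are ceramic or paper.
There is 1 stone bead on tray 3.
The claim requires 12 > 12 × 1 = 12, which does not hold.

False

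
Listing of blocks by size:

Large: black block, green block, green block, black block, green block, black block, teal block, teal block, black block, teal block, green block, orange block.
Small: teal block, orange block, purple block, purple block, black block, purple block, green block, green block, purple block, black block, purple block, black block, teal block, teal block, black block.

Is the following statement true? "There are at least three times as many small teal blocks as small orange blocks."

small teal blocks: 3.
small orange blocks: 1.
The claim requires 3 ≥ 3 × 1 = 3, which holds.

True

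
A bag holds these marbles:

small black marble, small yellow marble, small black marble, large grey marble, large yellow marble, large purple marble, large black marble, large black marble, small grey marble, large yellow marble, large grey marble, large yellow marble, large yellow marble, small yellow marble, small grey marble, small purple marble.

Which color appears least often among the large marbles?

purple

Counts by color (restricted to large marbles): yellow 4, grey 2, black 2, purple 1.
The minimum is 1, held uniquely by purple.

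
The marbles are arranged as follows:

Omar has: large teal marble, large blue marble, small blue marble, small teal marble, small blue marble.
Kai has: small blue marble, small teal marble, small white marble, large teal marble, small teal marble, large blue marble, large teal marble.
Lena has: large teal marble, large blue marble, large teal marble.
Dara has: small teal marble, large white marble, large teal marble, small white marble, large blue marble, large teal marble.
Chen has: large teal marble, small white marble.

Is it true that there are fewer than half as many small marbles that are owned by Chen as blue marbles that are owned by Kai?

small marbles owned by Chen: 1.
blue marbles owned by Kai: 2.
The claim requires 2 × 1 = 2 < 2, which does not hold.

False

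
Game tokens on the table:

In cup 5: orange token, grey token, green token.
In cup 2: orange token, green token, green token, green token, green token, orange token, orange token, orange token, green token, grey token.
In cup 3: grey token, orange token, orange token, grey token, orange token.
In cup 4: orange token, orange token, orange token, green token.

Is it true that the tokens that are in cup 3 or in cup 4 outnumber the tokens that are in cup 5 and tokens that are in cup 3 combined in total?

There are 9 tokens in cup 3 or in cup 4.
tokens in cup 5: 3; tokens in cup 3: 5; combined: 3 + 5 = 8.
The claim requires 9 > 8, which holds.

True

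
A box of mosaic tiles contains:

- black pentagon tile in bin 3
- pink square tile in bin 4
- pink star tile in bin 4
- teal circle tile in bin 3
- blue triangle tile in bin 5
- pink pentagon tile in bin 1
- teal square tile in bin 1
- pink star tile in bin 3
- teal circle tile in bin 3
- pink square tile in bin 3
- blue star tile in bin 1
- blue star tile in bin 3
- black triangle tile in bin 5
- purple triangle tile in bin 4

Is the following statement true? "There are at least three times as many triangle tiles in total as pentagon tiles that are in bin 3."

There are 3 triangle tiles.
There is 1 pentagon tile in bin 3.
The claim requires 3 ≥ 3 × 1 = 3, which holds.

True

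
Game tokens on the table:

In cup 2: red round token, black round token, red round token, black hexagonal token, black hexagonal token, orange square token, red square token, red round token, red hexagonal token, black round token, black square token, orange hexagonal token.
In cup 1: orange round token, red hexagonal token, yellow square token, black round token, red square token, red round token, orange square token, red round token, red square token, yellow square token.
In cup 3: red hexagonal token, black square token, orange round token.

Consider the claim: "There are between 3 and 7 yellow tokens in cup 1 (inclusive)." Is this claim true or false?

False

|yellow tokens in cup 1| = 2.
The claim requires 3 ≤ 2 ≤ 7, which does not hold.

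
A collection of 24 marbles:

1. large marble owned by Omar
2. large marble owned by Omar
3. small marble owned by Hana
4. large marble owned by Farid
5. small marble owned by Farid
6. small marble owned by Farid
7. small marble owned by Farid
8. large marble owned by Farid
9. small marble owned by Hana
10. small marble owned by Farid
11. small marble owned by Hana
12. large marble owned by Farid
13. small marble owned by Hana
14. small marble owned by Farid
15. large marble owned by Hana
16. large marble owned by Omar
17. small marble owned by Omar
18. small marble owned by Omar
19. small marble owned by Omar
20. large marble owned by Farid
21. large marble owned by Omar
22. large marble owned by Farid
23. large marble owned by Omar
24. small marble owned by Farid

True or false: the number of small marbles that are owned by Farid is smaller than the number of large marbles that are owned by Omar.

False

small marbles owned by Farid: 6.
large marbles owned by Omar: 5.
The claim requires 6 < 5, which does not hold.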